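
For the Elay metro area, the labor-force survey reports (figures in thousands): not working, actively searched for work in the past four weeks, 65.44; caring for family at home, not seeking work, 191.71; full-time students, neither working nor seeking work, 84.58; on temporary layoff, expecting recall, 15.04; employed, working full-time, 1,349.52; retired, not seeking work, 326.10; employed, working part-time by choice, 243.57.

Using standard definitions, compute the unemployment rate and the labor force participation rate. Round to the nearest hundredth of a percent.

Unemployment rate ≈ 4.81%; labor force participation rate ≈ 73.53%.

Employed = 1,349.52 + 243.57 = 1,593.09 thousand.
Unemployed = 65.44 + 15.04 = 80.48 thousand (jobless and actively searching, or on temporary layoff).
Labor force = 1,593.09 + 80.48 = 1,673.57 thousand.
Not in labor force = 191.71 + 84.58 + 326.10 = 602.39 thousand (those not working and not actively searching are outside the labor force).
Civilian working-age population = 1,673.57 + 602.39 = 2,275.96 thousand.
Unemployment rate = 80.48 / 1,673.57 = 4.81%.
Labor force participation rate = 1,673.57 / 2,275.96 = 73.53%.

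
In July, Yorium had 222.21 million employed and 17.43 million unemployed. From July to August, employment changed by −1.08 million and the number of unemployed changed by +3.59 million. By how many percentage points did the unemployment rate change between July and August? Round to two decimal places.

July: labor force = 222.21 + 17.43 = 239.64; u = 17.43/239.64 = 7.27%.
August: labor force = 221.13 + 21.02 = 242.15; u = 21.02/242.15 = 8.68%.
Change = 8.68% − 7.27% = +1.41 pp.

The unemployment rate changed by +1.41 percentage points.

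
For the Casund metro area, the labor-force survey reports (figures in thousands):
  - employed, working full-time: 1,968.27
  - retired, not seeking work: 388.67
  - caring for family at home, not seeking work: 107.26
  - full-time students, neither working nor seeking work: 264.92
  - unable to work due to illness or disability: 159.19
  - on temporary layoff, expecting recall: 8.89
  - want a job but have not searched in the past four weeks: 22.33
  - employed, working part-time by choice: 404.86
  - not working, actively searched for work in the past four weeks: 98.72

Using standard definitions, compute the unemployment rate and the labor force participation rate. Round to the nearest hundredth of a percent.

Employed = 1,968.27 + 404.86 = 2,373.13 thousand.
Unemployed = 8.89 + 98.72 = 107.61 thousand (jobless and actively searching, or on temporary layoff).
Labor force = 2,373.13 + 107.61 = 2,480.74 thousand.
Not in labor force = 388.67 + 107.26 + 264.92 + 159.19 + 22.33 = 942.37 thousand (those not working and not actively searching are outside the labor force — including those who want a job but have given up searching).
Civilian working-age population = 2,480.74 + 942.37 = 3,423.11 thousand.
Unemployment rate = 107.61 / 2,480.74 = 4.34%.
Labor force participation rate = 2,480.74 / 3,423.11 = 72.47%.

Unemployment rate ≈ 4.34%; labor force participation rate ≈ 72.47%.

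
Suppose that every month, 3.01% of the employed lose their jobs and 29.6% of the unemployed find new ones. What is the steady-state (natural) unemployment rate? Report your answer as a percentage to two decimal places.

At steady state the flows balance: s·E = f·U, so U/(E+U) = s/(s+f).
u* = 3.01 / (3.01 + 29.6) = 3.01 / 32.61 = 9.23%.

Steady-state unemployment rate ≈ 9.23%.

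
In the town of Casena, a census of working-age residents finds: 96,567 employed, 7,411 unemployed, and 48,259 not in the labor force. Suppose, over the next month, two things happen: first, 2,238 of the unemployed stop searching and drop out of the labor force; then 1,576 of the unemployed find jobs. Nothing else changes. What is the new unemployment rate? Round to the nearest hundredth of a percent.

New unemployment rate ≈ 3.54%.

Initially, labor force = 96,567 + 7,411 = 103,978, so u = 7,411/103,978 = 7.13%.
After the first change, unemployed and labor force both fall by 2,238 → E = 96,567, U = 5,173, labor force = 101,740.
After the second change, unemployed falls and employed rises by 1,576; labor force unchanged → E = 98,143, U = 3,597, labor force = 101,740.
New unemployment rate = 3,597 / 101,740 = 3.54%.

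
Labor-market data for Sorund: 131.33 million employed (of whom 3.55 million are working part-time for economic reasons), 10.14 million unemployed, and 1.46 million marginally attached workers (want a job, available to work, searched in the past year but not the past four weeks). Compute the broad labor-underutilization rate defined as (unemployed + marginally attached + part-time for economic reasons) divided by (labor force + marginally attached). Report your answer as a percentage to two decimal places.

Broad underutilization rate ≈ 10.60%.

Labor force = 131.33 + 10.14 = 141.47 million.
Numerator = 10.14 + 1.46 + 3.55 = 15.15 million.
Denominator = 141.47 + 1.46 = 142.93 million.
Broad rate = 15.15 / 142.93 = 10.60%.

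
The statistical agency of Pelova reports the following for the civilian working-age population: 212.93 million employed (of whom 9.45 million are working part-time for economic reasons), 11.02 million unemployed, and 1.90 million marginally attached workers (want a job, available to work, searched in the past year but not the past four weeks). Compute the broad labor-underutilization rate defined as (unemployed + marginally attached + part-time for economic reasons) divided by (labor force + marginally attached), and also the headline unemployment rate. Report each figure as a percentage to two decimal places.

Labor force = 212.93 + 11.02 = 223.95 million.
Numerator = 11.02 + 1.90 + 9.45 = 22.37 million.
Denominator = 223.95 + 1.90 = 225.85 million.
Broad rate = 22.37 / 225.85 = 9.90%.
Headline unemployment rate = 11.02 / 223.95 = 4.92%.

Broad underutilization rate ≈ 9.90%; headline unemployment rate ≈ 4.92%.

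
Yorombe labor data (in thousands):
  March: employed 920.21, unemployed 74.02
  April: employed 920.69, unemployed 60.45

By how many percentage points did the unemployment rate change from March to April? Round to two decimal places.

The unemployment rate changed by −1.28 percentage points.

March: labor force = 920.21 + 74.02 = 994.23; u = 74.02/994.23 = 7.44%.
April: labor force = 920.69 + 60.45 = 981.14; u = 60.45/981.14 = 6.16%.
Change = 6.16% − 7.44% = −1.28 pp.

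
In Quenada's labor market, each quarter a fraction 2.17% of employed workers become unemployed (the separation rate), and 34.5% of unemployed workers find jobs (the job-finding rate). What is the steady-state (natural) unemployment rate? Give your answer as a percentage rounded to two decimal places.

Steady-state unemployment rate ≈ 5.92%.

At steady state the flows balance: s·E = f·U, so U/(E+U) = s/(s+f).
u* = 2.17 / (2.17 + 34.5) = 2.17 / 36.67 = 5.92%.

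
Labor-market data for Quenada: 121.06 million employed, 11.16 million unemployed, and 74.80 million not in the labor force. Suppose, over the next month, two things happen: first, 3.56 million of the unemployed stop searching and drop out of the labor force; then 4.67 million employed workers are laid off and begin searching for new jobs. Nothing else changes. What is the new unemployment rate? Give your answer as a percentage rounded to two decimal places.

Initially, labor force = 121.06 + 11.16 = 132.22 million, so u = 11.16/132.22 = 8.44%.
After the first change, unemployed and labor force both fall by 3.56 → E = 121.06, U = 7.60, labor force = 128.66 million.
After the second change, employed falls and unemployed rises by 4.67; labor force unchanged → E = 116.39, U = 12.27, labor force = 128.66 million.
New unemployment rate = 12.27 / 128.66 = 9.54%.

New unemployment rate ≈ 9.54%.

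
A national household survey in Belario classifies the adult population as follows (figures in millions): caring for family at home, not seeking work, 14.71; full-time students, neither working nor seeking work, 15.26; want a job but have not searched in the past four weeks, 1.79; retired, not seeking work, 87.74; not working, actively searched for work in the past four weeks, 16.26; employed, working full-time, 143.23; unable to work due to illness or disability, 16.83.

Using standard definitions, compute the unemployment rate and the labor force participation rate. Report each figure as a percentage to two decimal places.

Employed = 143.23 million.
Unemployed = 16.26 million.
Labor force = 143.23 + 16.26 = 159.49 million.
Not in labor force = 14.71 + 15.26 + 1.79 + 87.74 + 16.83 = 136.33 million (those not working and not actively searching are outside the labor force — including those who want a job but have given up searching).
Civilian working-age population = 159.49 + 136.33 = 295.82 million.
Unemployment rate = 16.26 / 159.49 = 10.19%.
Labor force participation rate = 159.49 / 295.82 = 53.91%.

Unemployment rate ≈ 10.19%; labor force participation rate ≈ 53.91%.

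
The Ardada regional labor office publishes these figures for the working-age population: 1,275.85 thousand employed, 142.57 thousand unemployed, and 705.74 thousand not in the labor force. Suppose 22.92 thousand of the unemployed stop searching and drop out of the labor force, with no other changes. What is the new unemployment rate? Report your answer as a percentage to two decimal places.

Initially, labor force = 1,275.85 + 142.57 = 1,418.42 thousand, so u = 142.57/1,418.42 = 10.05%.
After the change, unemployed and labor force both fall by 22.92 → E = 1,275.85, U = 119.65, labor force = 1,395.50 thousand.
New unemployment rate = 119.65 / 1,395.50 = 8.57%.

New unemployment rate ≈ 8.57%.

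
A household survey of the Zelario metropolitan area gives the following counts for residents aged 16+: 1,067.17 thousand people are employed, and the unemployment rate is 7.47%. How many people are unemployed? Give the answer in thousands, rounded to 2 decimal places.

About 86.15 thousand are unemployed.

Let U be the number unemployed. The labor force is E + U, and U/(E+U) = 0.0747.
So U = 0.0747 × 1,067.17 / (1 − 0.0747) = 79.7176 / 0.9253 ≈ 86.15 thousand.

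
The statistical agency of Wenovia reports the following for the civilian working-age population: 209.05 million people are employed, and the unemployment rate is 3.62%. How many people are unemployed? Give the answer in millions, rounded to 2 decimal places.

Let U be the number unemployed. The labor force is E + U, and U/(E+U) = 0.0362.
So U = 0.0362 × 209.05 / (1 − 0.0362) = 7.5676 / 0.9638 ≈ 7.85 million.

About 7.85 million are unemployed.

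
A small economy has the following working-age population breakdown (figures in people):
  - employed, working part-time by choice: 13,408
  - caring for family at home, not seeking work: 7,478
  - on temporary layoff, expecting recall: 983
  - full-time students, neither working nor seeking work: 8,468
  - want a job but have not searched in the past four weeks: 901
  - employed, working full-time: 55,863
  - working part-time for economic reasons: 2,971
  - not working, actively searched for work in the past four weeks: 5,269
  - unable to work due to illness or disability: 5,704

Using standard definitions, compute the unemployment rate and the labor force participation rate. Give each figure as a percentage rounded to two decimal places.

Employed = 13,408 + 55,863 + 2,971 = 72,242 (anyone who worked, including part-time for economic reasons, counts as employed).
Unemployed = 983 + 5,269 = 6,252 (jobless and actively searching, or on temporary layoff).
Labor force = 72,242 + 6,252 = 78,494.
Not in labor force = 7,478 + 8,468 + 901 + 5,704 = 22,551 (those not working and not actively searching are outside the labor force — including those who want a job but have given up searching).
Civilian working-age population = 78,494 + 22,551 = 101,045.
Unemployment rate = 6,252 / 78,494 = 7.96%.
Labor force participation rate = 78,494 / 101,045 = 77.68%.

Unemployment rate ≈ 7.96%; labor force participation rate ≈ 77.68%.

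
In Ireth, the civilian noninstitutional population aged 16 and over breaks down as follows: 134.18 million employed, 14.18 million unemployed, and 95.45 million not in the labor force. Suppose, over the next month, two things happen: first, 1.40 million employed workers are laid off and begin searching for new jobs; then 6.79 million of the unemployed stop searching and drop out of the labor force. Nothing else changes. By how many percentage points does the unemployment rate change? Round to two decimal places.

Initially, labor force = 134.18 + 14.18 = 148.36 million, so u = 14.18/148.36 = 9.56%.
After the first change, employed falls and unemployed rises by 1.40; labor force unchanged → E = 132.78, U = 15.58, labor force = 148.36 million.
After the second change, unemployed and labor force both fall by 6.79 → E = 132.78, U = 8.79, labor force = 141.57 million.
New unemployment rate = 8.79 / 141.57 = 6.21%.
Change = 6.21% − 9.56% = −3.35 percentage points.

The unemployment rate changes by −3.35 percentage points.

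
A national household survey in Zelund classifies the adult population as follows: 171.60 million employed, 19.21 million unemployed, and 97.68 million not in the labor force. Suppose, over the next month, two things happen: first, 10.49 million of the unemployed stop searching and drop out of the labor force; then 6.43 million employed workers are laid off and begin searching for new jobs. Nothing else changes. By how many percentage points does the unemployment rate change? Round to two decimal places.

The unemployment rate changes by −1.67 percentage points.

Initially, labor force = 171.60 + 19.21 = 190.81 million, so u = 19.21/190.81 = 10.07%.
After the first change, unemployed and labor force both fall by 10.49 → E = 171.60, U = 8.72, labor force = 180.32 million.
After the second change, employed falls and unemployed rises by 6.43; labor force unchanged → E = 165.17, U = 15.15, labor force = 180.32 million.
New unemployment rate = 15.15 / 180.32 = 8.40%.
Change = 8.40% − 10.07% = −1.67 percentage points.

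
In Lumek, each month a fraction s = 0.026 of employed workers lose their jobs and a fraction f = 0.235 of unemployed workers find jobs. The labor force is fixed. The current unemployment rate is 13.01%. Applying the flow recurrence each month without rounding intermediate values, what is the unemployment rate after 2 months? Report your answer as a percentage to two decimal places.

Unemployment rate after two months ≈ 11.63%.

With a fixed labor force, u_{t+1} = u_t + s·(1−u_t) − f·u_t = u_t·(1−s−f) + s.
Here 1−s−f = 0.739 and s = 0.026.
u_1 = 0.130100 × 0.739 + 0.026 = 0.122144.
u_2 = 0.122144 × 0.739 + 0.026 = 0.116264.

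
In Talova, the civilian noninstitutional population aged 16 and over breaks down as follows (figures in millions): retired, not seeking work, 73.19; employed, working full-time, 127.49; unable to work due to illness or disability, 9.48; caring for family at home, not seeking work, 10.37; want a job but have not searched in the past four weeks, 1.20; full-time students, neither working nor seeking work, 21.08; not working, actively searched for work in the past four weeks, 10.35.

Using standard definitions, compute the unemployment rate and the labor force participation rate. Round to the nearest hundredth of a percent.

Employed = 127.49 million.
Unemployed = 10.35 million.
Labor force = 127.49 + 10.35 = 137.84 million.
Not in labor force = 73.19 + 9.48 + 10.37 + 1.20 + 21.08 = 115.32 million (those not working and not actively searching are outside the labor force — including those who want a job but have given up searching).
Civilian working-age population = 137.84 + 115.32 = 253.16 million.
Unemployment rate = 10.35 / 137.84 = 7.51%.
Labor force participation rate = 137.84 / 253.16 = 54.45%.

Unemployment rate ≈ 7.51%; labor force participation rate ≈ 54.45%.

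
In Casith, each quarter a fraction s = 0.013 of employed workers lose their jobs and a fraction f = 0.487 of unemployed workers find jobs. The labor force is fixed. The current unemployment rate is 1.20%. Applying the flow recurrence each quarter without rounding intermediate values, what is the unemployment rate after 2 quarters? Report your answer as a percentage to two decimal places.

With a fixed labor force, u_{t+1} = u_t + s·(1−u_t) − f·u_t = u_t·(1−s−f) + s.
Here 1−s−f = 0.500 and s = 0.013.
u_1 = 0.012000 × 0.500 + 0.013 = 0.019000.
u_2 = 0.019000 × 0.500 + 0.013 = 0.022500.

Unemployment rate after two quarters ≈ 2.25%.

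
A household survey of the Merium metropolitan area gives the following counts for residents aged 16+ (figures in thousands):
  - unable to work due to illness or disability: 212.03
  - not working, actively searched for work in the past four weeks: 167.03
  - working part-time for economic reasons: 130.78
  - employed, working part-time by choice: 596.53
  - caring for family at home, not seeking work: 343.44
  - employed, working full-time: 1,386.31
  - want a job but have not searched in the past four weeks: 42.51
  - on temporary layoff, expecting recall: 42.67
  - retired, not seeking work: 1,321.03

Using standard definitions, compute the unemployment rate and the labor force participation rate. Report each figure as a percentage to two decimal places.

Unemployment rate ≈ 9.03%; labor force participation rate ≈ 54.77%.

Employed = 130.78 + 596.53 + 1,386.31 = 2,113.62 thousand (anyone who worked, including part-time for economic reasons, counts as employed).
Unemployed = 167.03 + 42.67 = 209.70 thousand (jobless and actively searching, or on temporary layoff).
Labor force = 2,113.62 + 209.70 = 2,323.32 thousand.
Not in labor force = 212.03 + 343.44 + 42.51 + 1,321.03 = 1,919.01 thousand (those not working and not actively searching are outside the labor force — including those who want a job but have given up searching).
Civilian working-age population = 2,323.32 + 1,919.01 = 4,242.33 thousand.
Unemployment rate = 209.70 / 2,323.32 = 9.03%.
Labor force participation rate = 2,323.32 / 4,242.33 = 54.77%.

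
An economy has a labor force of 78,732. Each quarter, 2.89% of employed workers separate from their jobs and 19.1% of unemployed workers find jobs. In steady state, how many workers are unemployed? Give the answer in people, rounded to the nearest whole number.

Steady-state unemployment rate u* = s/(s+f) = 2.89/(2.89+19.1) = 0.131423.
Unemployed = u* × labor force = 0.131423 × 78,732 ≈ 10,347.

About 10,347 are unemployed in steady state.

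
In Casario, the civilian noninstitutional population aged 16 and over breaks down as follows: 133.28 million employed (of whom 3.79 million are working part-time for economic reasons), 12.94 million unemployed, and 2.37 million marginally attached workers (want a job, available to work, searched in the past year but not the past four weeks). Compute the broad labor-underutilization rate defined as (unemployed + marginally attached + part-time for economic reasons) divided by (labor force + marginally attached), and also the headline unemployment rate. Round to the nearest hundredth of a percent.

Labor force = 133.28 + 12.94 = 146.22 million.
Numerator = 12.94 + 2.37 + 3.79 = 19.10 million.
Denominator = 146.22 + 2.37 = 148.59 million.
Broad rate = 19.10 / 148.59 = 12.85%.
Headline unemployment rate = 12.94 / 146.22 = 8.85%.

Broad underutilization rate ≈ 12.85%; headline unemployment rate ≈ 8.85%.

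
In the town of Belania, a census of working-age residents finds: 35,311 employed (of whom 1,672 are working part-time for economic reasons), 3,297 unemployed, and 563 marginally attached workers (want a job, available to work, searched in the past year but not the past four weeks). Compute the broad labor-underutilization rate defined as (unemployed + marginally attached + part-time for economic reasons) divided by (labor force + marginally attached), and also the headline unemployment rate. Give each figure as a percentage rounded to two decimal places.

Broad underutilization rate ≈ 14.12%; headline unemployment rate ≈ 8.54%.

Labor force = 35,311 + 3,297 = 38,608.
Numerator = 3,297 + 563 + 1,672 = 5,532.
Denominator = 38,608 + 563 = 39,171.
Broad rate = 5,532 / 39,171 = 14.12%.
Headline unemployment rate = 3,297 / 38,608 = 8.54%.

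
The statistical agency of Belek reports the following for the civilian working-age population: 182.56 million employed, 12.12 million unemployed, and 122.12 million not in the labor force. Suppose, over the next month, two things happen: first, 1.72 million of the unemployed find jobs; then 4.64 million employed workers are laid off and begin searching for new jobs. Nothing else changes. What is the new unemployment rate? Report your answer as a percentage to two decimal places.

Initially, labor force = 182.56 + 12.12 = 194.68 million, so u = 12.12/194.68 = 6.23%.
After the first change, unemployed falls and employed rises by 1.72; labor force unchanged → E = 184.28, U = 10.40, labor force = 194.68 million.
After the second change, employed falls and unemployed rises by 4.64; labor force unchanged → E = 179.64, U = 15.04, labor force = 194.68 million.
New unemployment rate = 15.04 / 194.68 = 7.73%.

New unemployment rate ≈ 7.73%.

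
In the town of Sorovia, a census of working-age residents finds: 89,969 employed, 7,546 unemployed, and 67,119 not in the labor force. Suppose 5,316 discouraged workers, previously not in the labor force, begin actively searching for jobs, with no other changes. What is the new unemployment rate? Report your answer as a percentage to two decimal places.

Initially, labor force = 89,969 + 7,546 = 97,515, so u = 7,546/97,515 = 7.74%.
After the change, unemployed and labor force both rise by 5,316 → E = 89,969, U = 12,862, labor force = 102,831.
New unemployment rate = 12,862 / 102,831 = 12.51%.

New unemployment rate ≈ 12.51%.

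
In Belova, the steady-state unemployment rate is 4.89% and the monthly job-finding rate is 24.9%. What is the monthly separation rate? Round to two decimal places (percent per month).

From u* = s/(s+f): s = u·f/(1−u).
s = 0.0489 × 24.9 / (1 − 0.0489) = 1.2176 / 0.9511 ≈ 1.28% per month.

Separation rate ≈ 1.28% per month.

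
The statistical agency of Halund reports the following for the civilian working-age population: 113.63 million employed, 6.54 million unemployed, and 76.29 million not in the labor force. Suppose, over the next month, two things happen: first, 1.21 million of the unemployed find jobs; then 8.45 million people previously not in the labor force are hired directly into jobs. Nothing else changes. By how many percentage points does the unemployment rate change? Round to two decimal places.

Initially, labor force = 113.63 + 6.54 = 120.17 million, so u = 6.54/120.17 = 5.44%.
After the first change, unemployed falls and employed rises by 1.21; labor force unchanged → E = 114.84, U = 5.33, labor force = 120.17 million.
After the second change, employed and labor force both rise by 8.45; unemployed unchanged → E = 123.29, U = 5.33, labor force = 128.62 million.
New unemployment rate = 5.33 / 128.62 = 4.14%.
Change = 4.14% − 5.44% = −1.30 percentage points.

The unemployment rate changes by −1.30 percentage points.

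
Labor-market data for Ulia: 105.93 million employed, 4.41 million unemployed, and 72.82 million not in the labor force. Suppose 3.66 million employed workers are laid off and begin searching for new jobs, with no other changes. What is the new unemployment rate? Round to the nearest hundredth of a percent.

Initially, labor force = 105.93 + 4.41 = 110.34 million, so u = 4.41/110.34 = 4.00%.
After the change, employed falls and unemployed rises by 3.66; labor force unchanged → E = 102.27, U = 8.07, labor force = 110.34 million.
New unemployment rate = 8.07 / 110.34 = 7.31%.

New unemployment rate ≈ 7.31%.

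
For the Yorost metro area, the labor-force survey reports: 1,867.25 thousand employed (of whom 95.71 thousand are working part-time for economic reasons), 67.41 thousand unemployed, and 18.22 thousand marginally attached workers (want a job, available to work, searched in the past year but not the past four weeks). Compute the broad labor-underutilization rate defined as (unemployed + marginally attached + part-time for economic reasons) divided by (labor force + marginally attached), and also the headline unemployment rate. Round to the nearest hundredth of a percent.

Broad underutilization rate ≈ 9.29%; headline unemployment rate ≈ 3.48%.

Labor force = 1,867.25 + 67.41 = 1,934.66 thousand.
Numerator = 67.41 + 18.22 + 95.71 = 181.34 thousand.
Denominator = 1,934.66 + 18.22 = 1,952.88 thousand.
Broad rate = 181.34 / 1,952.88 = 9.29%.
Headline unemployment rate = 67.41 / 1,934.66 = 3.48%.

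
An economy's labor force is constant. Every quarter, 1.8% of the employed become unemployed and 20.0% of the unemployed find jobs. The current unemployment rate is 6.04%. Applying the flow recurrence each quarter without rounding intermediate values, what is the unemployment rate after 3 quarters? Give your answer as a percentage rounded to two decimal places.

With a fixed labor force, u_{t+1} = u_t + s·(1−u_t) − f·u_t = u_t·(1−s−f) + s.
Here 1−s−f = 0.782 and s = 0.018.
u_1 = 0.060400 × 0.782 + 0.018 = 0.065233.
u_2 = 0.065233 × 0.782 + 0.018 = 0.069012.
u_3 = 0.069012 × 0.782 + 0.018 = 0.071967.

Unemployment rate after three quarters ≈ 7.20%.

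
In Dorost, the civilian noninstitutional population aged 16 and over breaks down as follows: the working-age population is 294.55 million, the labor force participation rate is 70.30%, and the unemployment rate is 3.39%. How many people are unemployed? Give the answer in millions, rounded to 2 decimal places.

Labor force = 0.7030 × 294.55 = 207.07 million.
Unemployed = 0.0339 × 207.07 ≈ 7.02 million.

About 7.02 million are unemployed.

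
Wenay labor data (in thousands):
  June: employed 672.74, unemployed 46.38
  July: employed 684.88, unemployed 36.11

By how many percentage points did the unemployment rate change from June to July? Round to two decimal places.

The unemployment rate changed by −1.44 percentage points.

June: labor force = 672.74 + 46.38 = 719.12; u = 46.38/719.12 = 6.45%.
July: labor force = 684.88 + 36.11 = 720.99; u = 36.11/720.99 = 5.01%.
Change = 5.01% − 6.45% = −1.44 pp.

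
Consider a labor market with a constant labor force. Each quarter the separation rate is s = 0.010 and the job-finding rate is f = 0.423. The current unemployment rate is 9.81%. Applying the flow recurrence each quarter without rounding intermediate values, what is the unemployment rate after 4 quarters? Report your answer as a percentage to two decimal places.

With a fixed labor force, u_{t+1} = u_t + s·(1−u_t) − f·u_t = u_t·(1−s−f) + s.
Here 1−s−f = 0.567 and s = 0.010.
u_1 = 0.098100 × 0.567 + 0.010 = 0.065623.
u_2 = 0.065623 × 0.567 + 0.010 = 0.047208.
u_3 = 0.047208 × 0.567 + 0.010 = 0.036767.
u_4 = 0.036767 × 0.567 + 0.010 = 0.030847.

Unemployment rate after four quarters ≈ 3.08%.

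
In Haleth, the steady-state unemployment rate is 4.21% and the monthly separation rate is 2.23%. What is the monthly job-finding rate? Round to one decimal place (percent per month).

From u* = s/(s+f): f = s·(1−u)/u.
f = 2.23 × (1 − 0.0421) / 0.0421 = 2.1361 / 0.0421 ≈ 50.7% per month.

Job-finding rate ≈ 50.7% per month.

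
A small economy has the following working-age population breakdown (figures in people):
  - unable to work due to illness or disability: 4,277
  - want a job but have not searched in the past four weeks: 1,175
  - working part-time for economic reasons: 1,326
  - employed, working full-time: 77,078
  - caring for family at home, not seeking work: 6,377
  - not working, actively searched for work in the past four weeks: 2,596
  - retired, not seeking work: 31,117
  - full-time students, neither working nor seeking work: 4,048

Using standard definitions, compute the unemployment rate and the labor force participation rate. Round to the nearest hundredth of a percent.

Employed = 1,326 + 77,078 = 78,404 (anyone who worked, including part-time for economic reasons, counts as employed).
Unemployed = 2,596.
Labor force = 78,404 + 2,596 = 81,000.
Not in labor force = 4,277 + 1,175 + 6,377 + 31,117 + 4,048 = 46,994 (those not working and not actively searching are outside the labor force — including those who want a job but have given up searching).
Civilian working-age population = 81,000 + 46,994 = 127,994.
Unemployment rate = 2,596 / 81,000 = 3.20%.
Labor force participation rate = 81,000 / 127,994 = 63.28%.

Unemployment rate ≈ 3.20%; labor force participation rate ≈ 63.28%.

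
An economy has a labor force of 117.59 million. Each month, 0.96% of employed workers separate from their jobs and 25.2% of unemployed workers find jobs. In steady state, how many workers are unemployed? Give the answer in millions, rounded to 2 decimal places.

Steady-state unemployment rate u* = s/(s+f) = 0.96/(0.96+25.2) = 0.036697.
Unemployed = u* × labor force = 0.036697 × 117.59 ≈ 4.32 million.

About 4.32 million are unemployed in steady state.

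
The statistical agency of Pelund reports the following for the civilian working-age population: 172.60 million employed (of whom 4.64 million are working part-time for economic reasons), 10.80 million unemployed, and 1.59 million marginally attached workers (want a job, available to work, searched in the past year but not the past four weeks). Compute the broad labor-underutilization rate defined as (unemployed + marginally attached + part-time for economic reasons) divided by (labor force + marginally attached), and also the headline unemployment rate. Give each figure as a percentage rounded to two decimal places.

Labor force = 172.60 + 10.80 = 183.40 million.
Numerator = 10.80 + 1.59 + 4.64 = 17.03 million.
Denominator = 183.40 + 1.59 = 184.99 million.
Broad rate = 17.03 / 184.99 = 9.21%.
Headline unemployment rate = 10.80 / 183.40 = 5.89%.

Broad underutilization rate ≈ 9.21%; headline unemployment rate ≈ 5.89%.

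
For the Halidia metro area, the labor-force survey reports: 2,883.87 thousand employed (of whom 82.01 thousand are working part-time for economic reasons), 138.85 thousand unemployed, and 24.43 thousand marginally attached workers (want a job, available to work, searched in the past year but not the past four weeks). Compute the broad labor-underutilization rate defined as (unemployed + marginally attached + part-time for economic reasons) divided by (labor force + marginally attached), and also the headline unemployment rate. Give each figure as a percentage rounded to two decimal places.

Broad underutilization rate ≈ 8.05%; headline unemployment rate ≈ 4.59%.

Labor force = 2,883.87 + 138.85 = 3,022.72 thousand.
Numerator = 138.85 + 24.43 + 82.01 = 245.29 thousand.
Denominator = 3,022.72 + 24.43 = 3,047.15 thousand.
Broad rate = 245.29 / 3,047.15 = 8.05%.
Headline unemployment rate = 138.85 / 3,022.72 = 4.59%.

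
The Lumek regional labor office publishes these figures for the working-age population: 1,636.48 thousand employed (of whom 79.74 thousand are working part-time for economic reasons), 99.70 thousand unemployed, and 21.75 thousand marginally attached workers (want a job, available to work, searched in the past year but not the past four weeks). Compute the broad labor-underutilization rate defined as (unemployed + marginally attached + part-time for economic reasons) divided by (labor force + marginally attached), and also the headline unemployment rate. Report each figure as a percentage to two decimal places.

Broad underutilization rate ≈ 11.44%; headline unemployment rate ≈ 5.74%.

Labor force = 1,636.48 + 99.70 = 1,736.18 thousand.
Numerator = 99.70 + 21.75 + 79.74 = 201.19 thousand.
Denominator = 1,736.18 + 21.75 = 1,757.93 thousand.
Broad rate = 201.19 / 1,757.93 = 11.44%.
Headline unemployment rate = 99.70 / 1,736.18 = 5.74%.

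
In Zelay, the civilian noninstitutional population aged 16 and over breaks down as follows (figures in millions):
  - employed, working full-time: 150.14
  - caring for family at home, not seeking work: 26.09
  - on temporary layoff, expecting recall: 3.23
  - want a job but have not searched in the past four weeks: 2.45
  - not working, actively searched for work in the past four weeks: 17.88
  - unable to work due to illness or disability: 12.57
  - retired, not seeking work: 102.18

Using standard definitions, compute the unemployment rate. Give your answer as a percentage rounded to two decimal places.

Unemployment rate ≈ 12.33%.

Employed = 150.14 million.
Unemployed = 3.23 + 17.88 = 21.11 million (jobless and actively searching, or on temporary layoff).
Labor force = 150.14 + 21.11 = 171.25 million.
Unemployment rate = 21.11 / 171.25 = 12.33%.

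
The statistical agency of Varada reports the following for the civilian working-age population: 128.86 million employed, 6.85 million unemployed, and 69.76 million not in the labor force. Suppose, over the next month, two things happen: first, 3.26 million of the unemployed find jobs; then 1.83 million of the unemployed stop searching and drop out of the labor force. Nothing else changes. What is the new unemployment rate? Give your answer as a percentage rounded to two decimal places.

Initially, labor force = 128.86 + 6.85 = 135.71 million, so u = 6.85/135.71 = 5.05%.
After the first change, unemployed falls and employed rises by 3.26; labor force unchanged → E = 132.12, U = 3.59, labor force = 135.71 million.
After the second change, unemployed and labor force both fall by 1.83 → E = 132.12, U = 1.76, labor force = 133.88 million.
New unemployment rate = 1.76 / 133.88 = 1.31%.

New unemployment rate ≈ 1.31%.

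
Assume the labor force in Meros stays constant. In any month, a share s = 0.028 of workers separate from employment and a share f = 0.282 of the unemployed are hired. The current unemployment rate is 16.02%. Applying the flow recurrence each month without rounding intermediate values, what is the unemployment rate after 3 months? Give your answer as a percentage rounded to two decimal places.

With a fixed labor force, u_{t+1} = u_t + s·(1−u_t) − f·u_t = u_t·(1−s−f) + s.
Here 1−s−f = 0.690 and s = 0.028.
u_1 = 0.160200 × 0.690 + 0.028 = 0.138538.
u_2 = 0.138538 × 0.690 + 0.028 = 0.123591.
u_3 = 0.123591 × 0.690 + 0.028 = 0.113278.

Unemployment rate after three months ≈ 11.33%.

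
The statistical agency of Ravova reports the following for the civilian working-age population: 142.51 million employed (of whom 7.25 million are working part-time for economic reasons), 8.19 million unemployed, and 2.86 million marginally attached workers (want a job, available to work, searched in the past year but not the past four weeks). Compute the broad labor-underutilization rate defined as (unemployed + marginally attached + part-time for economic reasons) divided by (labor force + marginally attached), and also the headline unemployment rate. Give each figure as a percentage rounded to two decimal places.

Broad underutilization rate ≈ 11.92%; headline unemployment rate ≈ 5.43%.

Labor force = 142.51 + 8.19 = 150.70 million.
Numerator = 8.19 + 2.86 + 7.25 = 18.30 million.
Denominator = 150.70 + 2.86 = 153.56 million.
Broad rate = 18.30 / 153.56 = 11.92%.
Headline unemployment rate = 8.19 / 150.70 = 5.43%.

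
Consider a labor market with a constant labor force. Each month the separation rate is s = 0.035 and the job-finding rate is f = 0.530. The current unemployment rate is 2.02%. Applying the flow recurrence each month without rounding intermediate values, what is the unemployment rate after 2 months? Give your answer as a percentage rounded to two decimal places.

With a fixed labor force, u_{t+1} = u_t + s·(1−u_t) − f·u_t = u_t·(1−s−f) + s.
Here 1−s−f = 0.435 and s = 0.035.
u_1 = 0.020200 × 0.435 + 0.035 = 0.043787.
u_2 = 0.043787 × 0.435 + 0.035 = 0.054047.

Unemployment rate after two months ≈ 5.40%.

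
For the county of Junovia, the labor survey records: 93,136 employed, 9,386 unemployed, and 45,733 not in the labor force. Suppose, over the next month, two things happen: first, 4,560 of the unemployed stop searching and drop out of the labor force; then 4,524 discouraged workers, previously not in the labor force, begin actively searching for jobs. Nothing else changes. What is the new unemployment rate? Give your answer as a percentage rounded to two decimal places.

New unemployment rate ≈ 9.12%.

Initially, labor force = 93,136 + 9,386 = 102,522, so u = 9,386/102,522 = 9.16%.
After the first change, unemployed and labor force both fall by 4,560 → E = 93,136, U = 4,826, labor force = 97,962.
After the second change, unemployed and labor force both rise by 4,524 → E = 93,136, U = 9,350, labor force = 102,486.
New unemployment rate = 9,350 / 102,486 = 9.12%.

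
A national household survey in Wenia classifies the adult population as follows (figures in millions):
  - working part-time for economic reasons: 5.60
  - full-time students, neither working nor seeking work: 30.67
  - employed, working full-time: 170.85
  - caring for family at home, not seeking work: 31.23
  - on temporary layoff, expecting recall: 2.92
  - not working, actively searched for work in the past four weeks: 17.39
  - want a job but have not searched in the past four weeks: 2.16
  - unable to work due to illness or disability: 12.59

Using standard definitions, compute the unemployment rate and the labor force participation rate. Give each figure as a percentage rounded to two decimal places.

Employed = 5.60 + 170.85 = 176.45 million (anyone who worked, including part-time for economic reasons, counts as employed).
Unemployed = 2.92 + 17.39 = 20.31 million (jobless and actively searching, or on temporary layoff).
Labor force = 176.45 + 20.31 = 196.76 million.
Not in labor force = 30.67 + 31.23 + 2.16 + 12.59 = 76.65 million (those not working and not actively searching are outside the labor force — including those who want a job but have given up searching).
Civilian working-age population = 196.76 + 76.65 = 273.41 million.
Unemployment rate = 20.31 / 196.76 = 10.32%.
Labor force participation rate = 196.76 / 273.41 = 71.97%.

Unemployment rate ≈ 10.32%; labor force participation rate ≈ 71.97%.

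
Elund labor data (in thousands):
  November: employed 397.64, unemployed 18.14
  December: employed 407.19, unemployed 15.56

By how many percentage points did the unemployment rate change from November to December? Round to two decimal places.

November: labor force = 397.64 + 18.14 = 415.78; u = 18.14/415.78 = 4.36%.
December: labor force = 407.19 + 15.56 = 422.75; u = 15.56/422.75 = 3.68%.
Change = 3.68% − 4.36% = −0.68 pp.

The unemployment rate changed by −0.68 percentage points.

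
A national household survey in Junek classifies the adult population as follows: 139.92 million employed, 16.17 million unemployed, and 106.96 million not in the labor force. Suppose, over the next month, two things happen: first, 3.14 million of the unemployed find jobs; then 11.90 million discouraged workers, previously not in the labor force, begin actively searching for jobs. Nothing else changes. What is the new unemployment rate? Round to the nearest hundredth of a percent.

Initially, labor force = 139.92 + 16.17 = 156.09 million, so u = 16.17/156.09 = 10.36%.
After the first change, unemployed falls and employed rises by 3.14; labor force unchanged → E = 143.06, U = 13.03, labor force = 156.09 million.
After the second change, unemployed and labor force both rise by 11.90 → E = 143.06, U = 24.93, labor force = 167.99 million.
New unemployment rate = 24.93 / 167.99 = 14.84%.

New unemployment rate ≈ 14.84%.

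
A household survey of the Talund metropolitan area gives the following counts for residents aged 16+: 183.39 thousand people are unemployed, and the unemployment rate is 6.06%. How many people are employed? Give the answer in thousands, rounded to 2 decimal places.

Labor force = U / u = 183.39 / 0.0606 ≈ 3,026.24 thousand.
Employed = labor force − unemployed = 3,026.24 − 183.39 = 2,842.85 thousand.

About 2,842.85 thousand are employed.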